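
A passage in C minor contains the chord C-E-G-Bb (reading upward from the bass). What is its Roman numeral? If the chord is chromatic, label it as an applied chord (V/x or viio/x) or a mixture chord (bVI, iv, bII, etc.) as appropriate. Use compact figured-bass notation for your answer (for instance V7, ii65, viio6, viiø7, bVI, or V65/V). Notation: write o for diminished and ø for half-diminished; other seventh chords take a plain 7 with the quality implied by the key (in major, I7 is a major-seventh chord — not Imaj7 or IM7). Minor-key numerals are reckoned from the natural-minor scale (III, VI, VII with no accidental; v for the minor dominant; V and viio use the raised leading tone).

V7/iv

Stacked in thirds the chord is C-E-G-Bb: a dominant seventh chord on C.
C is not a diatonic chord root with this quality in C minor, but it lies a perfect fifth above F (iv), so the chord functions as an applied dominant of iv.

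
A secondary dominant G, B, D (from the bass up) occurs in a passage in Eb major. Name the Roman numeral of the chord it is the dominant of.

vi

The chord is a major triad on G.
A dominant resolves down a perfect fifth: G → C. In Eb major, C is scale degree 6, i.e. vi.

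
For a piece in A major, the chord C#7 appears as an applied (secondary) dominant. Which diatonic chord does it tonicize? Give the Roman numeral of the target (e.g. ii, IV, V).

The chord is a dominant seventh chord on C#.
A dominant resolves down a perfect fifth: C# → F#. In A major, F# is scale degree 6, i.e. vi.

vi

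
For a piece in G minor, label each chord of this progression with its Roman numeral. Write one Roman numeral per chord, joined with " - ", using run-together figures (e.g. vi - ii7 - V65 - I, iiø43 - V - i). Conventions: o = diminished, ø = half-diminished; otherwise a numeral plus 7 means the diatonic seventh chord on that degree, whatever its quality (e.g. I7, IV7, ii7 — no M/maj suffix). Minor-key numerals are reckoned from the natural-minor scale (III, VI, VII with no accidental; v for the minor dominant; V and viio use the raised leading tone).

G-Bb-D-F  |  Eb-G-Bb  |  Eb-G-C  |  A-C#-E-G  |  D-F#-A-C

i7 - VI - iv6 - V7/V - V7

G-Bb-D-F: minor seventh chord on G = scale degree 1 → i7.
Eb-G-Bb: root Eb is the submediant; major triad there is VI.
Eb-G-C: root C is the subdominant; minor triad there is iv6.
A-C#-E-G: chromatic; A is V of V, so V7/V.
D-F#-A-C: dominant seventh chord on D = scale degree 5 → V7.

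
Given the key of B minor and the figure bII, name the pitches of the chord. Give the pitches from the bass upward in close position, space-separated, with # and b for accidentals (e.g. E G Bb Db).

C E G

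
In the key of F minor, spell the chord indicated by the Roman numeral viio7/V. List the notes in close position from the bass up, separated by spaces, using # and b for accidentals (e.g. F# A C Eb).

The slash marks an applied leading-tone chord: viio of V. In F minor, V is C, so the leading tone to it is B, a half step below.
Building a fully diminished seventh chord on B gives B-D-F-Ab.

B D F Ab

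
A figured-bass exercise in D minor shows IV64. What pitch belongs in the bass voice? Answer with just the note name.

D

IV in D minor has root G; the chord is G-B-D.
The figure 64 means second inversion — the fifth is in the bass.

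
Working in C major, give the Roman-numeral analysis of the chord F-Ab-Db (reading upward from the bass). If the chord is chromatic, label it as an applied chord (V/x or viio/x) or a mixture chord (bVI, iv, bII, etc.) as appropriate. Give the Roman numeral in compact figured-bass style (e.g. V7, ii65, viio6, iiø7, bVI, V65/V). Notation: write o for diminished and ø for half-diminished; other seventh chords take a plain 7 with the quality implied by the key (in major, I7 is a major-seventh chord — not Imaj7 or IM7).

bII6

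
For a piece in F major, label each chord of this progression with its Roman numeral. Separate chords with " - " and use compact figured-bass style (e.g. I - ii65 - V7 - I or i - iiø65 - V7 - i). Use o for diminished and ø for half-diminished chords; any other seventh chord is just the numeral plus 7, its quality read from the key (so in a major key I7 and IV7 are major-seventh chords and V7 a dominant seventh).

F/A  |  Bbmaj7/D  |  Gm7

I6 - IV65 - ii7

F/A: root F is the tonic; major triad there is I6.
Bbmaj7/D: root Bb is the subdominant; major seventh chord there is IV65.
Gm7: root G is the supertonic; minor seventh chord there is ii7.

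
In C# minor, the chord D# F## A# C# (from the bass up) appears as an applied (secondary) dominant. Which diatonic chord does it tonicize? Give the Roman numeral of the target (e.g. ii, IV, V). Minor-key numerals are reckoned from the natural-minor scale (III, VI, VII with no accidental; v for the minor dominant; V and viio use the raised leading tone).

V

The chord is a dominant seventh chord on D#.
A dominant resolves down a perfect fifth: D# → G#. In C# minor, G# is scale degree 5, i.e. V.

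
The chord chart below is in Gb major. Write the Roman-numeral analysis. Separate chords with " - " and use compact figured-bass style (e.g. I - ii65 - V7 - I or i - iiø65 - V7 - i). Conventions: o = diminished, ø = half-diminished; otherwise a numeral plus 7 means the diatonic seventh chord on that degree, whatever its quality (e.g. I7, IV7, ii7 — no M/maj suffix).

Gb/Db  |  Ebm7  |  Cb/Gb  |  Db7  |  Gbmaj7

Gb/Db has root Gb, degree 1 in Gb major, so I64.
Ebm7: root Eb is the submediant; minor seventh chord there is vi7.
Cb/Gb: major triad on Cb = scale degree 4 → IV64.
Db7 has root Db, degree 5 in Gb major, so V7.
Gbmaj7: root Gb is the tonic; major seventh chord there is I7.

I64 - vi7 - IV64 - V7 - I7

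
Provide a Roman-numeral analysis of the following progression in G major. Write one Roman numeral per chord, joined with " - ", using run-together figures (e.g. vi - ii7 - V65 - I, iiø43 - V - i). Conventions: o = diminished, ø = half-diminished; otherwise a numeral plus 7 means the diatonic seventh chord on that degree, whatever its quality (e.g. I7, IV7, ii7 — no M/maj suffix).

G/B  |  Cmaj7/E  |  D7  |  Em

G/B has root G, degree 1 in G major, so I6.
Cmaj7/E: root C is the subdominant; major seventh chord there is IV65.
D7: root D is the dominant; dominant seventh chord there is V7.
Em has root E, degree 6 in G major, so vi.

I6 - IV65 - V7 - vi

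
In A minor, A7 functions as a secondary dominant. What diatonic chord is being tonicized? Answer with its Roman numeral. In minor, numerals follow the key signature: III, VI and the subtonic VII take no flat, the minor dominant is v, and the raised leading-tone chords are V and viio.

The chord is a dominant seventh chord on A.
A dominant resolves down a perfect fifth: A → D. In A minor, D is scale degree 4, i.e. iv.

iv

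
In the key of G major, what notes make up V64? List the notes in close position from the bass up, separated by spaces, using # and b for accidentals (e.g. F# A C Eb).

In G major, scale degree 5 is D, and the diatonic chord built there is a major triad.
That chord is spelled D-F#-A.
The figured bass 64 indicates second inversion, placing the fifth (A) in the bass: A-D-F#.

A D F#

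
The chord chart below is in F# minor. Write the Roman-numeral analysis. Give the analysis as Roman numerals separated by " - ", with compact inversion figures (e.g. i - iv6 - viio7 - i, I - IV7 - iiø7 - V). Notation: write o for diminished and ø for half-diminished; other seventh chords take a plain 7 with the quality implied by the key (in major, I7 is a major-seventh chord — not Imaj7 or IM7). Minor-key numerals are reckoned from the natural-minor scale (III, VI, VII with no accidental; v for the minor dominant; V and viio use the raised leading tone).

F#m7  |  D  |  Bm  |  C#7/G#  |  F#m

F#m7: root F# is the tonic; minor seventh chord there is i7.
D: root D is the submediant; major triad there is VI.
Bm has root B, degree 4 in F# minor, so iv.
C#7/G# has root C#, degree 5 in F# minor, so V43.
F#m: minor triad on F# = scale degree 1 → i.

i7 - VI - iv - V43 - i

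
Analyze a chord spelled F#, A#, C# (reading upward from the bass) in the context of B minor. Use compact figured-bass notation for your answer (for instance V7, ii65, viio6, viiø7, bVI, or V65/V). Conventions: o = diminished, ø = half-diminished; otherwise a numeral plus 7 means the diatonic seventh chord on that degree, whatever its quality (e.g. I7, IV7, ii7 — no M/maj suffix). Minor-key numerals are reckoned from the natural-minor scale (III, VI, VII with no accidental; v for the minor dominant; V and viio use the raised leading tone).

Stacked in thirds the chord is F#-A#-C#: a major triad on F#.
In B minor, F# is the dominant; the diatonic major triad there is V.

V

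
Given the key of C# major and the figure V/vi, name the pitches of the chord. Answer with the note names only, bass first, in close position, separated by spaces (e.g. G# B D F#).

E# G## B#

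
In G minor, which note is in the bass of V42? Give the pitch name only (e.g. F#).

V in G minor has root D; the chord is D-F#-A-C.
The figure 42 means third inversion — the seventh is in the bass.

C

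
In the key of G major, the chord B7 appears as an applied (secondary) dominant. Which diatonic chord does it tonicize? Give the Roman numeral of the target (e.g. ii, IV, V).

The chord is a dominant seventh chord on B.
A dominant resolves down a perfect fifth: B → E. In G major, E is scale degree 6, i.e. vi.

vi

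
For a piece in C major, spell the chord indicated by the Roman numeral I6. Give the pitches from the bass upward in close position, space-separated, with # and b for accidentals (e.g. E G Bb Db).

E G C

The numeral's case and figure indicate a major triad. In C major its root, the first degree, is C.
That chord is spelled C-E-G.
The figured bass 6 indicates first inversion, placing the third (E) in the bass: E-G-C.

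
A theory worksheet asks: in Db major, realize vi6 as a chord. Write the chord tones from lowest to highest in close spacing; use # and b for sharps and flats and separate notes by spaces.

Db F Bb

The numeral's case and figure indicate a minor triad. In Db major its root, the submediant, is Bb.
That chord is spelled Bb-Db-F.
With the 6 figure the chord is in first inversion; from the bass Db upward in close position it reads Db-F-Bb.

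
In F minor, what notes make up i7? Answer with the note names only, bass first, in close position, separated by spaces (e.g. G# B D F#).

F Ab C Eb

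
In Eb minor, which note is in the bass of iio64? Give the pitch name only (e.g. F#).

Cb

iio in Eb minor has root F; the chord is F-Ab-Cb.
The figure 64 means second inversion — the fifth is in the bass.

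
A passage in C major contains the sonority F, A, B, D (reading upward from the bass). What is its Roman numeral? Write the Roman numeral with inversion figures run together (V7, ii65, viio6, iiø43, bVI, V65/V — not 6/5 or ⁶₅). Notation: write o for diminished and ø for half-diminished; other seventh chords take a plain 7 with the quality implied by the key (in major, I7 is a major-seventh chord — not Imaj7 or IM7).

The pitches B-D-F-A form a half-diminished seventh chord rooted on B.
In C major, B is the leading tone; the diatonic half-diminished seventh chord there is viiø7.
With F in the bass the chord is in second inversion, so the figured bass is 43.

viiø43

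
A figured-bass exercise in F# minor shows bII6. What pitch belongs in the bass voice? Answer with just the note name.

bII in F# minor has root G; the chord is G-B-D.
The figure 6 means first inversion — the third is in the bass.

B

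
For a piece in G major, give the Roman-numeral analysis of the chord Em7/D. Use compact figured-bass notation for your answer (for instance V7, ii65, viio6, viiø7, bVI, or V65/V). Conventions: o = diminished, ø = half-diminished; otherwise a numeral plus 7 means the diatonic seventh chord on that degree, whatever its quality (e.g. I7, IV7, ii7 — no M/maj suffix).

Stacked in thirds the chord is E-G-B-D: a minor seventh chord on E.
In G major, E is the submediant; the diatonic minor seventh chord there is vi7.
With D in the bass the chord is in third inversion, so the figured bass is 42.

vi42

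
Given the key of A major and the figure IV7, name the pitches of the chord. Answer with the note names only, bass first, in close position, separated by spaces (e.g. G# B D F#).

The numeral's case and figure indicate a major seventh chord. In A major its root, the fourth degree, is D.
That chord is spelled D-F#-A-C#.

D F# A C#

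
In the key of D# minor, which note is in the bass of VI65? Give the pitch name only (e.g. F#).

VI in D# minor has root B; the chord is B-D#-F#-A#.
The figure 65 means first inversion — the third is in the bass.

D#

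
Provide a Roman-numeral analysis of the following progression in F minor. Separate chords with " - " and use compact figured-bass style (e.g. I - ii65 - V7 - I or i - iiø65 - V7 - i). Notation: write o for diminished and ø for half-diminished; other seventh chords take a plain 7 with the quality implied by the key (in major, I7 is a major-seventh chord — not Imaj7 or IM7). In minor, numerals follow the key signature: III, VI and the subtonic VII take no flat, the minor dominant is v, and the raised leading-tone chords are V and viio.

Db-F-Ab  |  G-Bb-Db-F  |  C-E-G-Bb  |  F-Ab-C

VI - iiø7 - V7 - i

Db-F-Ab has root Db, degree 6 in F minor, so VI.
G-Bb-Db-F: root G is the supertonic; half-diminished seventh chord there is iiø7.
C-E-G-Bb has root C, degree 5 in F minor, so V7.
F-Ab-C has root F, degree 1 in F minor, so i.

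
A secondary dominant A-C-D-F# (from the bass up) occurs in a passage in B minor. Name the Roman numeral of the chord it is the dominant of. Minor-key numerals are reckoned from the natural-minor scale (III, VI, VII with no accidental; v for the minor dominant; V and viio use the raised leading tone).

VI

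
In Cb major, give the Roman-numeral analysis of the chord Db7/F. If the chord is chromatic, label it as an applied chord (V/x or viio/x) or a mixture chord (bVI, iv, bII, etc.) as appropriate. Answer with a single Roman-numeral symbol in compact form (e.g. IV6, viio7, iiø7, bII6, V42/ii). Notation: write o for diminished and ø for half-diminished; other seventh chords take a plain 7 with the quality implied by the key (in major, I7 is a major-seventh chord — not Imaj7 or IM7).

V65/V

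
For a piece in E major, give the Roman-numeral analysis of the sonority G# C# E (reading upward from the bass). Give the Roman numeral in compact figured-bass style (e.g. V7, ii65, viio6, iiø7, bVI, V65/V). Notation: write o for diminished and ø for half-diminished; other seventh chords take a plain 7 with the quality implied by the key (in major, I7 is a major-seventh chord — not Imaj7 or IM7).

The pitches C#-E-G# form a minor triad rooted on C#.
In E major, C# is the submediant; the diatonic minor triad there is vi.
With G# in the bass the chord is in second inversion, so the figured bass is 64.

vi64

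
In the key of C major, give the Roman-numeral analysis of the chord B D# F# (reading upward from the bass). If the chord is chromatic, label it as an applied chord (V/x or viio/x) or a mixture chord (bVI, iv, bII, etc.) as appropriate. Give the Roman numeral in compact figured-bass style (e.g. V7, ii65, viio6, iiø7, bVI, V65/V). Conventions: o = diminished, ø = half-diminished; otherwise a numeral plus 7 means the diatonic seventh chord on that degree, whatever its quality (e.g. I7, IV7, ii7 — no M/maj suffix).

The pitches B-D#-F# form a major triad rooted on B.
B is not a diatonic chord root with this quality in C major, but it lies a perfect fifth above E (iii), so the chord functions as an applied dominant of iii.

V/iii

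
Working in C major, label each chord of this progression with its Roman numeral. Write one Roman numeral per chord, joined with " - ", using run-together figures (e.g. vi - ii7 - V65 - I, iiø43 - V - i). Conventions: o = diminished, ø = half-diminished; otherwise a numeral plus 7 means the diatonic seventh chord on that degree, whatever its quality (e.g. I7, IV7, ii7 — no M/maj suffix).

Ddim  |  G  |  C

iio - V - I

Ddim is non-diatonic — iio, a mixture chord from C minor.
G: root G is the dominant; major triad there is V.
C: major triad on C = scale degree 1 → I.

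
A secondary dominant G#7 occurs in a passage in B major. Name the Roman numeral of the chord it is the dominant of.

The chord is a dominant seventh chord on G#.
A dominant resolves down a perfect fifth: G# → C#. In B major, C# is scale degree 2, i.e. ii.

ii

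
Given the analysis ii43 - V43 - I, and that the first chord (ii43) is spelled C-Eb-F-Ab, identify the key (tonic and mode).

The chord Fm7/C is a minor seventh chord rooted on F; its label is ii43.
ii43 on F implies F is the supertonic; that puts the tonic at Eb, and the lowercase numeral fits major mode.

Eb major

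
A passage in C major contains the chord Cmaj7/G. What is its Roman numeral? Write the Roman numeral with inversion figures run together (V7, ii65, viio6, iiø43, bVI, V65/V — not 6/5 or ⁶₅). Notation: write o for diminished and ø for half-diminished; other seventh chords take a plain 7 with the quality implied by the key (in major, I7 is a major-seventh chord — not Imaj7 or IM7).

Stacked in thirds the chord is C-E-G-B: a major seventh chord on C.
C is scale degree 1 in C major, and a major seventh chord on that degree is written I7.
With G in the bass the chord is in second inversion, so the figured bass is 43.

I43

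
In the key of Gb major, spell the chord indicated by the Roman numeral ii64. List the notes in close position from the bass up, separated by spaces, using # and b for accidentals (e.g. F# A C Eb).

In Gb major, scale degree 2 is Ab, and the diatonic chord built there is a minor triad.
Stacking thirds from Ab gives Ab-Cb-Eb.
The figured bass 64 indicates second inversion, placing the fifth (Eb) in the bass: Eb-Ab-Cb.

Eb Ab Cb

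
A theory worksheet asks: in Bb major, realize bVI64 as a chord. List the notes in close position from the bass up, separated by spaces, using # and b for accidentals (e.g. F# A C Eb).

Db Gb Bb

Scale degree 6 in Bb major is G; lowering it a half step gives Gb. bVI64 is a major triad on the lowered sixth degree, borrowed from the parallel minor.
So the chord is Gb-Bb-Db.
With the 64 figure the chord is in second inversion; from the bass Db upward in close position it reads Db-Gb-Bb.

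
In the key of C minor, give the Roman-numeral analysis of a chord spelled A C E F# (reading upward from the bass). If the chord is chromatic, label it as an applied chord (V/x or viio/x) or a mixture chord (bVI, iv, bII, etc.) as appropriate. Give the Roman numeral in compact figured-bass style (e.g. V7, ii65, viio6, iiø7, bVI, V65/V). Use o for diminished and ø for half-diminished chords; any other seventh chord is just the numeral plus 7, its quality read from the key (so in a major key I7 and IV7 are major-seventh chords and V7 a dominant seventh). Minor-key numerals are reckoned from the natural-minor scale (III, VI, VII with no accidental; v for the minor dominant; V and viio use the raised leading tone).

Stacked in thirds the chord is F#-A-C-E: a half-diminished seventh chord on F#.
F# sits a half step below G (V in C minor); a diminished chord there is the applied leading-tone chord of V.
With A in the bass the chord is in first inversion, so the figured bass is 65.

viiø65/V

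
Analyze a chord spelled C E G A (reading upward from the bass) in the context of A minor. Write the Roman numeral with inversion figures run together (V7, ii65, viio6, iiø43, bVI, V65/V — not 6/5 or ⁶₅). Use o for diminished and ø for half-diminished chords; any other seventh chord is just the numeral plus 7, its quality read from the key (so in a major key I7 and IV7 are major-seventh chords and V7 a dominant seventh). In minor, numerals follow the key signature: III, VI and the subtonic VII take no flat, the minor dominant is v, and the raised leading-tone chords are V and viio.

i65

Stacked in thirds the chord is A-C-E-G: a minor seventh chord on A.
A is scale degree 1 in A minor, and a minor seventh chord on that degree is written i7.
With C in the bass the chord is in first inversion, so the figured bass is 65.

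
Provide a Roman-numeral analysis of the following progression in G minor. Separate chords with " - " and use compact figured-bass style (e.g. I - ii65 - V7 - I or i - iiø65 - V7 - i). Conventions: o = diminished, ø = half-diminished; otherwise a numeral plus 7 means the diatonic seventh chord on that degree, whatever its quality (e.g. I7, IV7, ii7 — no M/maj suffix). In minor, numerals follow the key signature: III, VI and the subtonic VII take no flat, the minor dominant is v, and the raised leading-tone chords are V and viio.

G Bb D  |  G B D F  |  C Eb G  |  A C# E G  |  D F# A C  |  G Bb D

i - V7/iv - iv - V7/V - V7 - i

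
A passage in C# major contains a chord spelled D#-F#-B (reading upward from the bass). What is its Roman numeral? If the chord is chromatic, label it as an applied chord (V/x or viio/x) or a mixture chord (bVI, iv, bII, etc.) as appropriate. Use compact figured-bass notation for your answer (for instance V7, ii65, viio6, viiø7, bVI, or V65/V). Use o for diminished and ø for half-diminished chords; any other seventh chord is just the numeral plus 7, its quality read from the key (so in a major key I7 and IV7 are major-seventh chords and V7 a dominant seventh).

Stacked in thirds the chord is B-D#-F#: a major triad on B.
B is the lowered seventh degree of C# major (diatonic 7 would be B#). This is a major triad on the lowered seventh degree (the subtonic), borrowed from the parallel minor.
With D# in the bass the chord is in first inversion, so the figured bass is 6.

bVII6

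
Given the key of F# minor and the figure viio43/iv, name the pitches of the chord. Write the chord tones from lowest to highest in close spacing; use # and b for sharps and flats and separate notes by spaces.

E G A# C#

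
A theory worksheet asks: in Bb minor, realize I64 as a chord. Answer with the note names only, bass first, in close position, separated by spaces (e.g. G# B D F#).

Scale degree 1 in Bb minor is Bb; here the chord built on it is altered to a major triad. I64 is the major tonic (Picardy third), borrowed from the parallel major.
So the chord is Bb-D-F.
The figured bass 64 indicates second inversion, placing the fifth (F) in the bass: F-Bb-D.

F Bb D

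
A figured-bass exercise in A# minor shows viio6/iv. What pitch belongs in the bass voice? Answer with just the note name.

The applied chord viio6/iv is rooted on C##: C##-E#-G#.
The figure 6 means first inversion — the third is in the bass.

E#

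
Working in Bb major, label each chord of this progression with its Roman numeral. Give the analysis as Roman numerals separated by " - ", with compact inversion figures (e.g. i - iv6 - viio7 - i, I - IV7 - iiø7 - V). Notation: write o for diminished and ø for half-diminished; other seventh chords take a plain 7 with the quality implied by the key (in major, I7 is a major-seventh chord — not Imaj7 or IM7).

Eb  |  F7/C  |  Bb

IV - V43 - I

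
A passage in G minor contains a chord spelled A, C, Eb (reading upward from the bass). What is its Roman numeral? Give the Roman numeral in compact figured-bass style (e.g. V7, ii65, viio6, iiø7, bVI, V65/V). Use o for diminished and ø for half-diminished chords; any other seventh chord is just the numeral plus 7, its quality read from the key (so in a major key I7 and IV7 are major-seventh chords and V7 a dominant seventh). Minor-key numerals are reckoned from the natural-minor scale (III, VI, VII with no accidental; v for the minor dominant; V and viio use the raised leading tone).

iio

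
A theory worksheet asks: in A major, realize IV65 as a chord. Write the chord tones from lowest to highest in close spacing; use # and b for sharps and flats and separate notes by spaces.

F# A C# D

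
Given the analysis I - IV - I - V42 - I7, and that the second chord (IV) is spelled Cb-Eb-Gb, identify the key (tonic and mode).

IV is given as Cb-Eb-Gb — a major triad with root Cb.
If Cb is scale degree 4 and the mode makes that degree carry a major triad, the tonic is Gb and the mode is major.

Gb major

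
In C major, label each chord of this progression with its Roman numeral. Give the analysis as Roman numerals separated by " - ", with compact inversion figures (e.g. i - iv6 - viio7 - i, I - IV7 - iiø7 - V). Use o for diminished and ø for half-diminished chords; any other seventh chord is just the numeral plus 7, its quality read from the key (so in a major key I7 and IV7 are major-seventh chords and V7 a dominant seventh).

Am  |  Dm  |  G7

vi - ii - V7

Am has root A, degree 6 in C major, so vi.
Dm: root D is the supertonic; minor triad there is ii.
G7: dominant seventh chord on G = scale degree 5 → V7.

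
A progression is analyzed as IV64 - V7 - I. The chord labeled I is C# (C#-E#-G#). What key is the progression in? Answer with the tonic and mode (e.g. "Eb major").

The anchor chord is a major triad on C#, labeled I.
If C# is scale degree 1 and the mode makes that degree carry a major triad, the tonic is C# and the mode is major.

C# major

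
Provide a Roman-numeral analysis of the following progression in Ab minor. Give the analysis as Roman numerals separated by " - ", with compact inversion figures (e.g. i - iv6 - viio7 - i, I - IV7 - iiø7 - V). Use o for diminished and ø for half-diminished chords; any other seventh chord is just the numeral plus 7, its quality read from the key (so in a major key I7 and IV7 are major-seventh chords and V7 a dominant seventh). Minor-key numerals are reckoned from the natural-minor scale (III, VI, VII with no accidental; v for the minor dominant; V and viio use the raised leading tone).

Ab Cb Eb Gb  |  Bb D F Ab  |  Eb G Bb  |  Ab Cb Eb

Ab-Cb-Eb-Gb has root Ab, degree 1 in Ab minor, so i7.
Bb-D-F-Ab: chromatic; Bb is V of V, so V7/V.
Eb-G-Bb has root Eb, degree 5 in Ab minor, so V.
Ab-Cb-Eb: root Ab is the tonic; minor triad there is i.

i7 - V7/V - V - i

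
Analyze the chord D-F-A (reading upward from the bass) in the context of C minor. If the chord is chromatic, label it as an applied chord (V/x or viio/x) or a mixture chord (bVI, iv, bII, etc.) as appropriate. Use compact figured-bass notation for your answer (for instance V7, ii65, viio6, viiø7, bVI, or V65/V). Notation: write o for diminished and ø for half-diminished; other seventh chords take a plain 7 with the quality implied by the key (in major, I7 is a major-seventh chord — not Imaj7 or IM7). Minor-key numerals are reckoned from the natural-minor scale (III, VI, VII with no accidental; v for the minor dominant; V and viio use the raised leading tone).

Stacked in thirds the chord is D-F-A: a minor triad on D.
D is the second degree of C minor. This is the minor supertonic, borrowed from the parallel major (the Dorian ii).

ii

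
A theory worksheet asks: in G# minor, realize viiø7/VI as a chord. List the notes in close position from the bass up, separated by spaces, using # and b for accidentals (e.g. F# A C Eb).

D# F# A C#

The slash marks an applied leading-tone chord: viio of VI. In G# minor, VI is E, so the leading tone to it is D#, a half step below.
Building a half-diminished seventh chord on D# gives D#-F#-A-C#.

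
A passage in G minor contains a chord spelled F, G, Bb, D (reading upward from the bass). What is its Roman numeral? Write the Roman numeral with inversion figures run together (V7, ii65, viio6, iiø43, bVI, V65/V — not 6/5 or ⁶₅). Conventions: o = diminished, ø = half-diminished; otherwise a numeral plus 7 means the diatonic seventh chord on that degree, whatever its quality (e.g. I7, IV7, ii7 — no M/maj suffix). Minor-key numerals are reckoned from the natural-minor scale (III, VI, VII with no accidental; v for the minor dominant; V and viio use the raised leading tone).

i42

Stacked in thirds the chord is G-Bb-D-F: a minor seventh chord on G.
In G minor, G is the tonic; the diatonic minor seventh chord there is i7.
With F in the bass the chord is in third inversion, so the figured bass is 42.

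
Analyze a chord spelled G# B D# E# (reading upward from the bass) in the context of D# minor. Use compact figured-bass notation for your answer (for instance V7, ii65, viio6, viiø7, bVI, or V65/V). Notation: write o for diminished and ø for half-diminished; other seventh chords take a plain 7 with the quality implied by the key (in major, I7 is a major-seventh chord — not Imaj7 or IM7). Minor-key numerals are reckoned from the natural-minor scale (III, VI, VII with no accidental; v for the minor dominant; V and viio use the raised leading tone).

iiø65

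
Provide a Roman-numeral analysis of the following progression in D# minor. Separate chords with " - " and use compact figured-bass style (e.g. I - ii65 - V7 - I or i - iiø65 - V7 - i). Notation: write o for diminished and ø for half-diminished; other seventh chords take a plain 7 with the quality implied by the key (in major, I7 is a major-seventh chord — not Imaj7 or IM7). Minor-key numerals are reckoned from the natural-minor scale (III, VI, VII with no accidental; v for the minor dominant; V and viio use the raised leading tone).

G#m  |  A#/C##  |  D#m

iv - V6 - i

G#m: minor triad on G# = scale degree 4 → iv.
A#/C##: root A# is the dominant; major triad there is V6.
D#m: minor triad on D# = scale degree 1 → i.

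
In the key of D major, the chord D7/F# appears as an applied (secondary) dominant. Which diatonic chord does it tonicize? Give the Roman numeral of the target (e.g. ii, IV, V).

IV

The chord is a dominant seventh chord on D.
A dominant resolves down a perfect fifth: D → G. In D major, G is scale degree 4, i.e. IV.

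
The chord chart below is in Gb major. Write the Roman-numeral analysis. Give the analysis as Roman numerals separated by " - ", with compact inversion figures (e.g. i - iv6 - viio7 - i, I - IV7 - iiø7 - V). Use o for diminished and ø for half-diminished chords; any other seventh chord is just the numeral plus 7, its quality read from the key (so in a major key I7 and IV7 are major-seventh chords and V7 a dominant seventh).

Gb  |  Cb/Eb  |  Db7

I - IV6 - V7

Gb: root Gb is the tonic; major triad there is I.
Cb/Eb: major triad on Cb = scale degree 4 → IV6.
Db7 has root Db, degree 5 in Gb major, so V7.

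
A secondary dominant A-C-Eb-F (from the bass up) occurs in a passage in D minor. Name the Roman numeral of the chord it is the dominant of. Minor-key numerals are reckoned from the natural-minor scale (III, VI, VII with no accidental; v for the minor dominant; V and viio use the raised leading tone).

The chord is a dominant seventh chord on F.
A dominant resolves down a perfect fifth: F → Bb. In D minor, Bb is scale degree 6, i.e. VI.

VI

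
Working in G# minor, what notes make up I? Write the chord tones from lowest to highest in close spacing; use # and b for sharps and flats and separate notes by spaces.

G# B# D#

Scale degree 1 in G# minor is G#; here the chord built on it is altered to a major triad. I is the major tonic (Picardy third), borrowed from the parallel major.
So the chord is G#-B#-D#.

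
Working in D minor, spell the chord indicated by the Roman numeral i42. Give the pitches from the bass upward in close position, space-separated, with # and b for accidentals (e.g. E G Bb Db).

The numeral's case and figure indicate a minor seventh chord. In D minor its root, the tonic, is D.
Stacking thirds from D gives D-F-A-C.
The figured bass 42 indicates third inversion, placing the seventh (C) in the bass: C-D-F-A.

C D F A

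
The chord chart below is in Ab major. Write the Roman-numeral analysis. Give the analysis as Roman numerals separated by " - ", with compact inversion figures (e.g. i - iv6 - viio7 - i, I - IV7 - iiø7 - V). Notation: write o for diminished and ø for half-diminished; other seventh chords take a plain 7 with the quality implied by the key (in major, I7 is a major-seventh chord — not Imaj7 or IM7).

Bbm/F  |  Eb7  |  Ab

ii64 - V7 - I

Bbm/F has root Bb, degree 2 in Ab major, so ii64.
Eb7: dominant seventh chord on Eb = scale degree 5 → V7.
Ab has root Ab, degree 1 in Ab major, so I.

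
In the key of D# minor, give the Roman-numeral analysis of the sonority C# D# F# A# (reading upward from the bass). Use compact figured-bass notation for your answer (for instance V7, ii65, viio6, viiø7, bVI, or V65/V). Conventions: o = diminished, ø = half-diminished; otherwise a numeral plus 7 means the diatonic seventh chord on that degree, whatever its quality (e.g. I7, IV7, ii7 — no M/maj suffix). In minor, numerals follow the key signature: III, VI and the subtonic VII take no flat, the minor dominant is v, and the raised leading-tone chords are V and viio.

Stacked in thirds the chord is D#-F#-A#-C#: a minor seventh chord on D#.
D# is scale degree 1 in D# minor, and a minor seventh chord on that degree is written i7.
With C# in the bass the chord is in third inversion, so the figured bass is 42.

i42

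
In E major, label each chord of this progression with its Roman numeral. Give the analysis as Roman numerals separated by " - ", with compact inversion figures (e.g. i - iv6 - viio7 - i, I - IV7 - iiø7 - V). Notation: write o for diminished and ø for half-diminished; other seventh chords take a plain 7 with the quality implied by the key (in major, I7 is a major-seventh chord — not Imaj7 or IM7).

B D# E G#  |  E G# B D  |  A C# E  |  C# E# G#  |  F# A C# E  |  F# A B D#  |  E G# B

I43 - V7/IV - IV - V/ii - ii7 - V43 - I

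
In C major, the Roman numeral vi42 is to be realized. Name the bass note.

G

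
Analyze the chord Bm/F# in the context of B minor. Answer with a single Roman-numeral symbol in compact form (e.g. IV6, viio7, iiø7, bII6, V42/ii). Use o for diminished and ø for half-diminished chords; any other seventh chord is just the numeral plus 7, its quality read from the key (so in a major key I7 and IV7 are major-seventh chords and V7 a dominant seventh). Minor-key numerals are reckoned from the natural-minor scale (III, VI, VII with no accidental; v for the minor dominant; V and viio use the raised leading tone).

i64

Stacked in thirds the chord is B-D-F#: a minor triad on B.
B is scale degree 1 in B minor, and a minor triad on that degree is written i.
With F# in the bass the chord is in second inversion, so the figured bass is 64.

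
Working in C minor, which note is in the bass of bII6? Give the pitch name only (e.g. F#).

F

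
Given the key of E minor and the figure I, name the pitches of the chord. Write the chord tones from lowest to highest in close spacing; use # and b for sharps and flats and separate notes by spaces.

E G# B

Scale degree 1 in E minor is E; here the chord built on it is altered to a major triad. I is the major tonic (Picardy third), borrowed from the parallel major.
So the chord is E-G#-B.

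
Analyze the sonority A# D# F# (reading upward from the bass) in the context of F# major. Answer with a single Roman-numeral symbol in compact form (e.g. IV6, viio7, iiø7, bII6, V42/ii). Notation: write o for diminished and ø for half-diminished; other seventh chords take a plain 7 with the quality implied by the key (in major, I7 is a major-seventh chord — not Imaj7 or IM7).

The pitches D#-F#-A# form a minor triad rooted on D#.
D# is scale degree 6 in F# major, and a minor triad on that degree is written vi.
With A# in the bass the chord is in second inversion, so the figured bass is 64.

vi64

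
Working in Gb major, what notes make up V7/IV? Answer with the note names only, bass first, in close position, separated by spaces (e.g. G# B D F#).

Gb Bb Db Fb

The slash means an applied dominant: we want the dominant of IV. In Gb major, IV is Cb major, and its dominant is built on Gb.
Building a dominant seventh chord on Gb gives Gb-Bb-Db-Fb.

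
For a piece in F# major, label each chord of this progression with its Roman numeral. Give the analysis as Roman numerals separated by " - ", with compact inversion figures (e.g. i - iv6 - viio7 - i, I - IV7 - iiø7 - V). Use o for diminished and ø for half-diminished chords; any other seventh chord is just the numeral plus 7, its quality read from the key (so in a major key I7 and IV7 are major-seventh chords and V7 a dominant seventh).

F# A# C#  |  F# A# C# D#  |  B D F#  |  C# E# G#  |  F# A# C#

I - vi65 - iv - V - I

F#-A#-C#: major triad on F# = scale degree 1 → I.
F#-A#-C#-D# has root D#, degree 6 in F# major, so vi65.
B-D-F# is non-diatonic — iv, a mixture chord from F# minor.
C#-E#-G#: root C# is the dominant; major triad there is V.
F#-A#-C# has root F#, degree 1 in F# major, so I.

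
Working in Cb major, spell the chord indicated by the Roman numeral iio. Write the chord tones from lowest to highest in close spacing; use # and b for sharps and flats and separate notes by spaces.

Scale degree 2 in Cb major is Db; here the chord built on it is altered to a diminished triad. iio is the diminished supertonic triad, borrowed from the parallel minor.
So the chord is Db-Fb-Abb, a diminished triad.

Db Fb Abb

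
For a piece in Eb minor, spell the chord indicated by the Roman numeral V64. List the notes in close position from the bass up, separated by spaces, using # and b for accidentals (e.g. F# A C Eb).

In Eb minor, scale degree 5 is Bb. The dominant is major (leading tone raised), so V is a major triad.
That chord is spelled Bb-D-F.
The figured bass 64 indicates second inversion, placing the fifth (F) in the bass: F-Bb-D.

F Bb D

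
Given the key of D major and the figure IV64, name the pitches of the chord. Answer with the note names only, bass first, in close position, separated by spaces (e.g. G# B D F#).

The numeral's case and figure indicate a major triad. In D major its root, the fourth degree, is G.
Stacking thirds from G gives G-B-D.
With the 64 figure the chord is in second inversion; from the bass D upward in close position it reads D-G-B.

D G B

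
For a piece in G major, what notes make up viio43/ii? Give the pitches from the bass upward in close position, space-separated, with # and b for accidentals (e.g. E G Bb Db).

viio43/ii is a secondary leading-tone chord. The target ii is A in G major; the applied chord is rooted a semitone below, on G#.
Building a fully diminished seventh chord on G# gives G#-B-D-F.
With the 43 figure the chord is in second inversion; from the bass D upward in close position it reads D-F-G#-B.

D F G# B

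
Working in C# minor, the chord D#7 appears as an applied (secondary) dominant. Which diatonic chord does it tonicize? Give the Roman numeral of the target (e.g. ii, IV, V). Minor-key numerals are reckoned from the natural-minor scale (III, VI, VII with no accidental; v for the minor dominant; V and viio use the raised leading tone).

The chord is a dominant seventh chord on D#.
A dominant resolves down a perfect fifth: D# → G#. In C# minor, G# is scale degree 5, i.e. V.

V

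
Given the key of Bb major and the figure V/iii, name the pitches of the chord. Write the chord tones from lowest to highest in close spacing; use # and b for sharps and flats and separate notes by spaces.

A C# E

V/iii is a secondary dominant — the dominant triad of iii. iii in Bb major is D, so the applied chord's root is A, a perfect fifth above.
Building a major triad on A gives A-C#-E.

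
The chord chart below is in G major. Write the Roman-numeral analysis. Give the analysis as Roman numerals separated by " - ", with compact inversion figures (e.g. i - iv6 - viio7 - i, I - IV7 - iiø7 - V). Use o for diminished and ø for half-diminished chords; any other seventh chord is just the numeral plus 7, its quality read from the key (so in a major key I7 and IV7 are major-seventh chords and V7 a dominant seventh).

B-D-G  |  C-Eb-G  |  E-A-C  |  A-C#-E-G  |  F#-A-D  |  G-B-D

I6 - iv - ii64 - V7/V - V6 - I

B-D-G: root G is the tonic; major triad there is I6.
C-Eb-G is non-diatonic — iv, a mixture chord from G minor.
E-A-C: root A is the supertonic; minor triad there is ii64.
A-C#-E-G: chromatic; A is V of V, so V7/V.
F#-A-D: major triad on D = scale degree 5 → V6.
G-B-D: root G is the tonic; major triad there is I.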